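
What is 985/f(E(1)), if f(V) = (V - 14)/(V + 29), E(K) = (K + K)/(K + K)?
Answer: -29550/13 ≈ -2273.1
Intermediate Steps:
E(K) = 1 (E(K) = (2*K)/((2*K)) = (2*K)*(1/(2*K)) = 1)
f(V) = (-14 + V)/(29 + V)
985/f(E(1)) = 985/(((-14 + 1)/(29 + 1))) = 985/((-13/30)) = 985/(((1/30)*(-13))) = 985/(-13/30) = 985*(-30/13) = -29550/13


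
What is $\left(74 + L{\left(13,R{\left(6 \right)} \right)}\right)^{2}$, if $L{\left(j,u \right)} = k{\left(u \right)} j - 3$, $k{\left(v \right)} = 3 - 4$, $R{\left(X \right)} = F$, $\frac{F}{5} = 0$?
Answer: $3364$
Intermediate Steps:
$F = 0$ ($F = 5 \cdot 0 = 0$)
$R{\left(X \right)} = 0$
$k{\left(v \right)} = -1$
$L{\left(j,u \right)} = -3 - j$ ($L{\left(j,u \right)} = - j - 3 = -3 - j$)
$\left(74 + L{\left(13,R{\left(6 \right)} \right)}\right)^{2} = \left(74 - 16\right)^{2} = 58^{2} = 3364$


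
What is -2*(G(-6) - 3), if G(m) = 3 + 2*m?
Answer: 24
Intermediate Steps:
-2*(G(-6) - 3) = -2*((3 + 2*(-6)) - 3) = -2*((3 - 12) - 3) = -2*(-9 - 3) = -2*(-12) = 24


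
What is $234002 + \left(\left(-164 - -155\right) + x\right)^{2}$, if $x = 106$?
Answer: $243411$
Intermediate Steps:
$234002 + \left(\left(-164 - -155\right) + x\right)^{2} = 234002 + \left(\left(-164 - -155\right) + 106\right)^{2} = 234002 + \left(\left(-164 + 155\right) + 106\right)^{2} = 234002 + \left(-9 + 106\right)^{2} = 234002 + 97^{2} = 234002 + 9409 = 243411$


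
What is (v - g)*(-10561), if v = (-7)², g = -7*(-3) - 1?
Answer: -306269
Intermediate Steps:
g = 20 (g = 21 - 1 = 20)
v = 49
(v - g)*(-10561) = (49 - 1*20)*(-10561) = (49 - 20)*(-10561) = 29*(-10561) = -306269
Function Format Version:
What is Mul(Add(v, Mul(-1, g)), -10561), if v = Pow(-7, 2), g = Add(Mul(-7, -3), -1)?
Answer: -306269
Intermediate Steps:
g = 20 (g = Add(21, -1) = 20)
v = 49
Mul(Add(v, Mul(-1, g)), -10561) = Mul(Add(49, Mul(-1, 20)), -10561) = Mul(Add(49, -20), -10561) = Mul(29, -10561) = -306269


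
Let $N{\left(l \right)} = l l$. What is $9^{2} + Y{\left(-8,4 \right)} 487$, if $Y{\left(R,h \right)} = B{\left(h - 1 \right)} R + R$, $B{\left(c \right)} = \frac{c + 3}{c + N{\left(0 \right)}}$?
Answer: $-11607$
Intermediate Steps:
$N{\left(l \right)} = l^{2}$
$B{\left(c \right)} = \frac{3 + c}{c}$ ($B{\left(c \right)} = \frac{c + 3}{c + 0^{2}} = \frac{3 + c}{c + 0} = \frac{3 + c}{c}$)
$Y{\left(R,h \right)} = R + \frac{R \left(2 + h\right)}{-1 + h}$ ($Y{\left(R,h \right)} = \frac{3 + \left(h - 1\right)}{h - 1} R + R = \frac{3 + \left(-1 + h\right)}{-1 + h} R + R = \frac{2 + h}{-1 + h} R + R = \frac{R \left(2 + h\right)}{-1 + h} + R = R + \frac{R \left(2 + h\right)}{-1 + h}$)
$9^{2} + Y{\left(-8,4 \right)} 487 = 9^{2} + - \frac{8 \left(1 + 2 \cdot 4\right)}{-1 + 4} \cdot 487 = 81 + - \frac{8 \left(1 + 8\right)}{3} \cdot 487 = 81 + \left(-8\right) \frac{1}{3} \cdot 9 \cdot 487 = 81 - 11688 = -11607$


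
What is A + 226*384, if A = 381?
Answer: 87165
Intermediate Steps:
A + 226*384 = 381 + 226*384 = 381 + 86784 = 87165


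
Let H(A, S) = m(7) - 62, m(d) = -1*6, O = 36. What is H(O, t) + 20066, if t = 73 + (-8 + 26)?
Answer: 19998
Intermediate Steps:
m(d) = -6
t = 91 (t = 73 + 18 = 91)
H(A, S) = -68 (H(A, S) = -6 - 62 = -68)
H(O, t) + 20066 = -68 + 20066 = 19998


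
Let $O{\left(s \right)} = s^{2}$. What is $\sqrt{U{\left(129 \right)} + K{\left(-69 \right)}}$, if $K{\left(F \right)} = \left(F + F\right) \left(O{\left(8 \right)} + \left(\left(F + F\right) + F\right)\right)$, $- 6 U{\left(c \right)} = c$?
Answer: $\frac{5 \sqrt{3154}}{2} \approx 140.4$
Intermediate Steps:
$U{\left(c \right)} = - \frac{c}{6}$
$K{\left(F \right)} = 2 F \left(64 + 3 F\right)$ ($K{\left(F \right)} = \left(F + F\right) \left(8^{2} + \left(\left(F + F\right) + F\right)\right) = 2 F \left(64 + \left(2 F + F\right)\right) = 2 F \left(64 + 3 F\right)$)
$\sqrt{U{\left(129 \right)} + K{\left(-69 \right)}} = \sqrt{\left(- \frac{1}{6}\right) 129 + 2 \left(-69\right) \left(64 + 3 \left(-69\right)\right)} = \sqrt{- \frac{43}{2} + 2 \left(-69\right) \left(64 - 207\right)} = \sqrt{- \frac{43}{2} + 2 \left(-69\right) \left(-143\right)} = \sqrt{- \frac{43}{2} + 19734} = \sqrt{\frac{39425}{2}} = \frac{5 \sqrt{3154}}{2}$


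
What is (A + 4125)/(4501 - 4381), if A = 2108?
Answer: 6233/120 ≈ 51.942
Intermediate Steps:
(A + 4125)/(4501 - 4381) = (2108 + 4125)/(4501 - 4381) = 6233/120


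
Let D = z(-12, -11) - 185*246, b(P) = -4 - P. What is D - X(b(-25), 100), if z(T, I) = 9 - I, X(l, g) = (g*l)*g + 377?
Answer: -255867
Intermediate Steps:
X(l, g) = 377 + l*g² (X(l, g) = l*g² + 377 = 377 + l*g²)
D = -45490 (D = (9 - 1*(-11)) - 185*246 = (9 + 11) - 45510 = 20 - 45510 = -45490)
D - X(b(-25), 100) = -45490 - (377 + (-4 - 1*(-25))*100²) = -45490 - (377 + (-4 + 25)*10000) = -45490 - (377 + 21*10000) = -45490 - (377 + 210000) = -45490 - 1*210377 = -45490 - 210377 = -255867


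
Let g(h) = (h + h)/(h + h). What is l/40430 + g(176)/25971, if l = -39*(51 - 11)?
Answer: -311341/8076981 ≈ -0.038547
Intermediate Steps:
l = -1560 (l = -39*40 = -1560)
g(h) = 1 (g(h) = (2*h)/((2*h)) = (2*h)*(1/(2*h)) = 1)
l/40430 + g(176)/25971 = -1560/40430 + 1/25971 = -1560*1/40430 + 1*(1/25971) = -12/311 + 1/25971 = -311341/8076981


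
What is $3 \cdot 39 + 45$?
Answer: $162$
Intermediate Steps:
$3 \cdot 39 + 45 = 117 + 45 = 162$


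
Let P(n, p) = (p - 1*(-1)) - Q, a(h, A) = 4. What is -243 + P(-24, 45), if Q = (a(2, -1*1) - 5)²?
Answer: -198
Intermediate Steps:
Q = 1 (Q = (4 - 5)² = (-1)² = 1)
P(n, p) = p (P(n, p) = (p - 1*(-1)) - 1*1 = (p + 1) - 1 = (1 + p) - 1 = p)
-243 + P(-24, 45) = -243 + 45 = -198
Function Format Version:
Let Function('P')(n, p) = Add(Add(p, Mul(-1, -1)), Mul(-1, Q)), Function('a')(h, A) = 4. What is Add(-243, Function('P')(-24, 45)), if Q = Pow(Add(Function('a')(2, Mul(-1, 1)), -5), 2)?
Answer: -198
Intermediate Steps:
Q = 1 (Q = Pow(Add(4, -5), 2) = Pow(-1, 2) = 1)
Function('P')(n, p) = p (Function('P')(n, p) = Add(Add(p, Mul(-1, -1)), Mul(-1, 1)) = Add(Add(p, 1), -1) = Add(Add(1, p), -1) = p)
Add(-243, Function('P')(-24, 45)) = Add(-243, 45) = -198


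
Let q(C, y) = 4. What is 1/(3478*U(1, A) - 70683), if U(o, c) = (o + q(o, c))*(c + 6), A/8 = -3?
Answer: -1/383703 ≈ -2.6062e-6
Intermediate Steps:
A = -24 (A = 8*(-3) = -24)
U(o, c) = (4 + o)*(6 + c) (U(o, c) = (o + 4)*(c + 6) = (4 + o)*(6 + c))
1/(3478*U(1, A) - 70683) = 1/(3478*(24 + 4*(-24) + 6*1 - 24*1) - 70683) = 1/(3478*(24 - 96 + 6 - 24) - 70683) = 1/(3478*(-90) - 70683) = 1/(-313020 - 70683) = 1/(-383703) = -1/383703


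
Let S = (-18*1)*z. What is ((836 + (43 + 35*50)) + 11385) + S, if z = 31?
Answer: 13456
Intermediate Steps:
S = -558 (S = -18*1*31 = -18*31 = -558)
((836 + (43 + 35*50)) + 11385) + S = ((836 + (43 + 35*50)) + 11385) - 558 = ((836 + (43 + 1750)) + 11385) - 558 = ((836 + 1793) + 11385) - 558 = (2629 + 11385) - 558 = 14014 - 558 = 13456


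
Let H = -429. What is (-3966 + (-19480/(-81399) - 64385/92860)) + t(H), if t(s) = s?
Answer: -6644793484423/1511742228 ≈ -4395.5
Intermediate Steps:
(-3966 + (-19480/(-81399) - 64385/92860)) + t(H) = (-3966 + (-19480/(-81399) - 64385/92860)) - 429 = (-3966 + (-19480*(-1/81399) - 64385*1/92860)) - 429 = (-3966 + (19480/81399 - 12877/18572)) - 429 = (-3966 - 686392363/1511742228) - 429 = -5996256068611/1511742228 - 429 = -6644793484423/1511742228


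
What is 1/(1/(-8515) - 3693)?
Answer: -8515/31445896 ≈ -0.00027078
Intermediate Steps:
1/(1/(-8515) - 3693) = 1/(-1/8515 - 3693) = 1/(-31445896/8515) = -8515/31445896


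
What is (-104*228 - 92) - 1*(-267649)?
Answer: 243845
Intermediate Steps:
(-104*228 - 92) - 1*(-267649) = (-23712 - 92) + 267649 = -23804 + 267649 = 243845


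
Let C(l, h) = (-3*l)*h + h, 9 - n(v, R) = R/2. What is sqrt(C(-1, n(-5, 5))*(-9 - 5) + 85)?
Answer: 3*I*sqrt(31) ≈ 16.703*I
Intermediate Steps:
n(v, R) = 9 - R/2
C(l, h) = h - 3*h*l (C(l, h) = -3*h*l + h = h - 3*h*l)
sqrt(C(-1, n(-5, 5))*(-9 - 5) + 85) = sqrt(((9 - 1/2*5)*(1 - 3*(-1)))*(-9 - 5) + 85) = sqrt(((9 - 5/2)*(1 + 3))*(-14) + 85) = sqrt(((13/2)*4)*(-14) + 85) = sqrt(26*(-14) + 85) = sqrt(-364 + 85) = sqrt(-279) = 3*I*sqrt(31)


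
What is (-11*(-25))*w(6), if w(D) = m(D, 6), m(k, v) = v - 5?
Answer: 275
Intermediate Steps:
m(k, v) = -5 + v
w(D) = 1 (w(D) = -5 + 6 = 1)
(-11*(-25))*w(6) = -11*(-25)*1 = 275*1 = 275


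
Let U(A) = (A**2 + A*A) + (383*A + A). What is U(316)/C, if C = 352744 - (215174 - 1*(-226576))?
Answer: -160528/44503 ≈ -3.6071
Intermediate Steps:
C = -89006 (C = 352744 - (215174 + 226576) = 352744 - 1*441750 = 352744 - 441750 = -89006)
U(A) = 2*A**2 + 384*A (U(A) = (A**2 + A**2) + 384*A = 2*A**2 + 384*A)
U(316)/C = (2*316*(192 + 316))/(-89006) = (2*316*508)*(-1/89006) = 321056*(-1/89006) = -160528/44503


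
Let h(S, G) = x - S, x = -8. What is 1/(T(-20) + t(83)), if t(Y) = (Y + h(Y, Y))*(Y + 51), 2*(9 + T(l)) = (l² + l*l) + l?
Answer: -1/691 ≈ -0.0014472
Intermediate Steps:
h(S, G) = -8 - S
T(l) = -9 + l² + l/2 (T(l) = -9 + ((l² + l*l) + l)/2 = -9 + ((l² + l²) + l)/2 = -9 + (2*l² + l)/2 = -9 + (l + 2*l²)/2 = -9 + (l² + l/2) = -9 + l² + l/2)
t(Y) = -408 - 8*Y (t(Y) = (Y + (-8 - Y))*(Y + 51) = -8*(51 + Y) = -408 - 8*Y)
1/(T(-20) + t(83)) = 1/((-9 + (-20)² + (½)*(-20)) + (-408 - 8*83)) = 1/((-9 + 400 - 10) + (-408 - 664)) = 1/(381 - 1072) = 1/(-691) = -1/691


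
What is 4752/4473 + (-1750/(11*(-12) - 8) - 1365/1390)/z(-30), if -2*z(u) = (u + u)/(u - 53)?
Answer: -63841091/2072490 ≈ -30.804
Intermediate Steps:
z(u) = -u/(-53 + u) (z(u) = -(u + u)/(2*(u - 53)) = -2*u/(2*(-53 + u)) = -u/(-53 + u))
4752/4473 + (-1750/(11*(-12) - 8) - 1365/1390)/z(-30) = 4752/4473 + (-1750/(11*(-12) - 8) - 1365/1390)/((-1*(-30)/(-53 - 30))) = 4752*(1/4473) + (-1750/(-132 - 8) - 1365*1/1390)/((-1*(-30)/(-83))) = 528/497 + (-1750/(-140) - 273/278)/((-1*(-30)*(-1/83))) = 528/497 + (-1750*(-1/140) - 273/278)/(-30/83) = 528/497 + (25/2 - 273/278)*(-83/30) = 528/497 + (1601/139)*(-83/30) = 528/497 - 132883/4170 = -63841091/2072490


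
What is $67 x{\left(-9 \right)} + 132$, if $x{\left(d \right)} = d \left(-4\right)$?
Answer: $2544$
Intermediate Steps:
$x{\left(d \right)} = - 4 d$
$67 x{\left(-9 \right)} + 132 = 67 \left(\left(-4\right) \left(-9\right)\right) + 132 = 67 \cdot 36 + 132 = 2412 + 132 = 2544$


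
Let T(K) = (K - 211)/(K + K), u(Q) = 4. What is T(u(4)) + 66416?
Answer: 531121/8 ≈ 66390.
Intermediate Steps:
T(K) = (-211 + K)/(2*K) (T(K) = (-211 + K)/((2*K)) = (-211 + K)*(1/(2*K)) = (-211 + K)/(2*K))
T(u(4)) + 66416 = (½)*(-211 + 4)/4 + 66416 = (½)*(¼)*(-207) + 66416 = -207/8 + 66416 = 531121/8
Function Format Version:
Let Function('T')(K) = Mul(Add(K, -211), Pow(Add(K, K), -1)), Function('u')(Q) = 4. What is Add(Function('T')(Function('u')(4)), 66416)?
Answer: Rational(531121, 8) ≈ 66390.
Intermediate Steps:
Function('T')(K) = Mul(Rational(1, 2), Pow(K, -1), Add(-211, K)) (Function('T')(K) = Mul(Add(-211, K), Pow(Mul(2, K), -1)) = Mul(Add(-211, K), Mul(Rational(1, 2), Pow(K, -1))) = Mul(Rational(1, 2), Pow(K, -1), Add(-211, K)))
Add(Function('T')(Function('u')(4)), 66416) = Add(Mul(Rational(1, 2), Pow(4, -1), Add(-211, 4)), 66416) = Add(Mul(Rational(1, 2), Rational(1, 4), -207), 66416) = Add(Rational(-207, 8), 66416) = Rational(531121, 8)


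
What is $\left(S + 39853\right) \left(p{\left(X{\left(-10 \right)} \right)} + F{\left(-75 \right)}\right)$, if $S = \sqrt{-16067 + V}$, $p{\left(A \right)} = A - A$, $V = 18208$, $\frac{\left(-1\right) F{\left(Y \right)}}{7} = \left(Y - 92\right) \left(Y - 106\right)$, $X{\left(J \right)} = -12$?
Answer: $-8432456417 - 211589 \sqrt{2141} \approx -8.4422 \cdot 10^{9}$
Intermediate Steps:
$F{\left(Y \right)} = - 7 \left(-106 + Y\right) \left(-92 + Y\right)$ ($F{\left(Y \right)} = - 7 \left(Y - 92\right) \left(Y - 106\right) = - 7 \left(-92 + Y\right) \left(-106 + Y\right) = - 7 \left(-106 + Y\right) \left(-92 + Y\right)$)
$p{\left(A \right)} = 0$
$S = \sqrt{2141}$ ($S = \sqrt{-16067 + 18208} = \sqrt{2141} \approx 46.271$)
$\left(S + 39853\right) \left(p{\left(X{\left(-10 \right)} \right)} + F{\left(-75 \right)}\right) = \left(\sqrt{2141} + 39853\right) \left(0 - \left(172214 + 39375\right)\right) = \left(39853 + \sqrt{2141}\right) \left(0 - 211589\right) = \left(39853 + \sqrt{2141}\right) \left(-211589\right) = -8432456417 - 211589 \sqrt{2141}$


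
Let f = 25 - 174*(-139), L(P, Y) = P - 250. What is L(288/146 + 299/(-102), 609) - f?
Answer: -182143745/7446 ≈ -24462.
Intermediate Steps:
L(P, Y) = -250 + P
f = 24211 (f = 25 + 24186 = 24211)
L(288/146 + 299/(-102), 609) - f = (-250 + (288/146 + 299/(-102))) - 1*24211 = (-250 + (288*(1/146) + 299*(-1/102))) - 24211 = (-250 + (144/73 - 299/102)) - 24211 = (-250 - 7139/7446) - 24211 = -1868639/7446 - 24211 = -182143745/7446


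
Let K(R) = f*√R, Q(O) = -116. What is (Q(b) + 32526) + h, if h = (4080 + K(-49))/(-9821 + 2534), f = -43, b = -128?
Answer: 78722530/2429 + 43*I/1041 ≈ 32409.0 + 0.041306*I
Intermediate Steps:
K(R) = -43*√R
h = -1360/2429 + 43*I/1041 (h = (4080 - 301*I)/(-9821 + 2534) = (4080 - 301*I)/(-7287) = (4080 - 301*I)*(-1/7287) = -1360/2429 + 43*I/1041 ≈ -0.5599 + 0.041306*I)
(Q(b) + 32526) + h = (-116 + 32526) + (-1360/2429 + 43*I/1041) = 32410 + (-1360/2429 + 43*I/1041) = 78722530/2429 + 43*I/1041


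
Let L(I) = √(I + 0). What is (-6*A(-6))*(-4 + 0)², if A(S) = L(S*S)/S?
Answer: 96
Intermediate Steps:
L(I) = √I
A(S) = √(S²)/S (A(S) = √(S*S)/S = √(S²)/S)
(-6*A(-6))*(-4 + 0)² = (-6*√((-6)²)/(-6))*(-4 + 0)² = -(-1)*√36*(-4)² = -(-1)*6*16 = -6*(-1)*16 = 6*16 = 96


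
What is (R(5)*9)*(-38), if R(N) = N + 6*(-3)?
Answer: 4446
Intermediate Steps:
R(N) = -18 + N (R(N) = N - 18 = -18 + N)
(R(5)*9)*(-38) = ((-18 + 5)*9)*(-38) = -13*9*(-38) = -117*(-38) = 4446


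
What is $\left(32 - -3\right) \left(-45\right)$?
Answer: $-1575$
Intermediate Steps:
$\left(32 - -3\right) \left(-45\right) = \left(32 + 3\right) \left(-45\right) = 35 \left(-45\right) = -1575$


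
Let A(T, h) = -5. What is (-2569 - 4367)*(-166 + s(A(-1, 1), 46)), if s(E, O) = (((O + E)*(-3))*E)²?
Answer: -2622217224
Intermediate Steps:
s(E, O) = E²*(-3*E - 3*O)² (s(E, O) = (((E + O)*(-3))*E)² = ((-3*E - 3*O)*E)² = (E*(-3*E - 3*O))² = E²*(-3*E - 3*O)²)
(-2569 - 4367)*(-166 + s(A(-1, 1), 46)) = (-2569 - 4367)*(-166 + 9*(-5)²*(-5 + 46)²) = -6936*(-166 + 9*25*41²) = -6936*(-166 + 9*25*1681) = -6936*(-166 + 378225) = -6936*378059 = -2622217224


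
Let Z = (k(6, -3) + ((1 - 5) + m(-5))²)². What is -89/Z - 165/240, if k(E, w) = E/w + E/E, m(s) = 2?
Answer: -1523/144 ≈ -10.576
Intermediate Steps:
k(E, w) = 1 + E/w (k(E, w) = E/w + 1 = 1 + E/w)
Z = 9 (Z = ((6 - 3)/(-3) + ((1 - 5) + 2)²)² = (-⅓*3 + (-4 + 2)²)² = (-1 + (-2)²)² = (-1 + 4)² = 3² = 9)
-89/Z - 165/240 = -89/9 - 165/240 = -89*⅑ - 165*1/240 = -89/9 - 11/16 = -1523/144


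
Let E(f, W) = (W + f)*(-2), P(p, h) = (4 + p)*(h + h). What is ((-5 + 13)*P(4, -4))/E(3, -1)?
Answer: 128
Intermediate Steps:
P(p, h) = 2*h*(4 + p) (P(p, h) = (4 + p)*(2*h) = 2*h*(4 + p))
E(f, W) = -2*W - 2*f
((-5 + 13)*P(4, -4))/E(3, -1) = ((-5 + 13)*(2*(-4)*(4 + 4)))/(-2*(-1) - 2*3) = (8*(2*(-4)*8))/(2 - 6) = (8*(-64))/(-4) = -512*(-¼) = 128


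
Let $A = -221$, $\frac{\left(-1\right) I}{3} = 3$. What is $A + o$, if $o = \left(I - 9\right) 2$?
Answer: $-257$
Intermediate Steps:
$I = -9$ ($I = \left(-3\right) 3 = -9$)
$o = -36$ ($o = \left(-9 - 9\right) 2 = \left(-18\right) 2 = -36$)
$A + o = -221 - 36 = -257$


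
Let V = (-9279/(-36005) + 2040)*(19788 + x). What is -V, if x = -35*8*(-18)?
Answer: -1823851944612/36005 ≈ -5.0655e+7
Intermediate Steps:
x = 5040 (x = -280*(-18) = 5040)
V = 1823851944612/36005 (V = (-9279/(-36005) + 2040)*(19788 + 5040) = (-9279*(-1/36005) + 2040)*24828 = (9279/36005 + 2040)*24828 = (73459479/36005)*24828 = 1823851944612/36005 ≈ 5.0655e+7)
-V = -1*1823851944612/36005 = -1823851944612/36005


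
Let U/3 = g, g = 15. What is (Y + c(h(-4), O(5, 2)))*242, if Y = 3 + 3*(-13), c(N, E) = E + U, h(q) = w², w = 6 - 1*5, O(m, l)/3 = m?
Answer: 5808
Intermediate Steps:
O(m, l) = 3*m
U = 45 (U = 3*15 = 45)
w = 1 (w = 6 - 5 = 1)
h(q) = 1 (h(q) = 1² = 1)
c(N, E) = 45 + E (c(N, E) = E + 45 = 45 + E)
Y = -36 (Y = 3 - 39 = -36)
(Y + c(h(-4), O(5, 2)))*242 = (-36 + (45 + 3*5))*242 = (-36 + (45 + 15))*242 = (-36 + 60)*242 = 24*242 = 5808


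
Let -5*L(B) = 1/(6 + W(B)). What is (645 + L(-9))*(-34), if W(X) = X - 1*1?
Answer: -219317/10 ≈ -21932.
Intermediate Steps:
W(X) = -1 + X (W(X) = X - 1 = -1 + X)
L(B) = -1/(5*(5 + B)) (L(B) = -1/(5*(6 + (-1 + B))) = -1/(5*(5 + B)))
(645 + L(-9))*(-34) = (645 - 1/(25 + 5*(-9)))*(-34) = (645 - 1/(25 - 45))*(-34) = (645 - 1/(-20))*(-34) = (645 - 1*(-1/20))*(-34) = (645 + 1/20)*(-34) = (12901/20)*(-34) = -219317/10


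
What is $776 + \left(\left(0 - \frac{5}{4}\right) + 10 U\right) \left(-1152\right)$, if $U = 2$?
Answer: $-20824$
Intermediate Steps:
$776 + \left(\left(0 - \frac{5}{4}\right) + 10 U\right) \left(-1152\right) = 776 + \left(\left(0 - \frac{5}{4}\right) + 10 \cdot 2\right) \left(-1152\right) = 776 + \left(\left(0 - 5 \cdot \frac{1}{4}\right) + 20\right) \left(-1152\right) = 776 + \left(\left(0 - \frac{5}{4}\right) + 20\right) \left(-1152\right) = 776 + \left(- \frac{5}{4} + 20\right) \left(-1152\right) = 776 + \frac{75}{4} \left(-1152\right) = 776 - 21600 = -20824$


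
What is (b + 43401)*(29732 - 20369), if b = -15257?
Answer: 263512272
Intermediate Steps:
(b + 43401)*(29732 - 20369) = (-15257 + 43401)*(29732 - 20369) = 28144*9363 = 263512272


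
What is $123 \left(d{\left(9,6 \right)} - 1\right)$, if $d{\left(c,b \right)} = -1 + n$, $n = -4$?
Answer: $-738$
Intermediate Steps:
$d{\left(c,b \right)} = -5$ ($d{\left(c,b \right)} = -1 - 4 = -5$)
$123 \left(d{\left(9,6 \right)} - 1\right) = 123 \left(-5 - 1\right) = 123 \left(-6\right) = -738$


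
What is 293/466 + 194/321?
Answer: 184457/149586 ≈ 1.2331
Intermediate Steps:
293/466 + 194/321 = 184457/149586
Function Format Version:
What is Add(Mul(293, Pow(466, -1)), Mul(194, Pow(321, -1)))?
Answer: Rational(184457, 149586) ≈ 1.2331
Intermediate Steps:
Add(Mul(293, Pow(466, -1)), Mul(194, Pow(321, -1))) = Add(Mul(293, Rational(1, 466)), Mul(194, Rational(1, 321))) = Add(Rational(293, 466), Rational(194, 321)) = Rational(184457, 149586)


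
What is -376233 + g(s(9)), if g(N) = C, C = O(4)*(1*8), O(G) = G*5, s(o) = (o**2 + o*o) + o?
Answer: -376073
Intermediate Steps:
s(o) = o + 2*o**2 (s(o) = (o**2 + o**2) + o = 2*o**2 + o = o + 2*o**2)
O(G) = 5*G
C = 160 (C = (5*4)*(1*8) = 20*8 = 160)
g(N) = 160
-376233 + g(s(9)) = -376233 + 160 = -376073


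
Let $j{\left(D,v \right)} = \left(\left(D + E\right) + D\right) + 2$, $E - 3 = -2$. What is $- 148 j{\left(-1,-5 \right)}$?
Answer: $-148$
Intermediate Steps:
$E = 1$ ($E = 3 - 2 = 1$)
$j{\left(D,v \right)} = 3 + 2 D$ ($j{\left(D,v \right)} = \left(\left(D + 1\right) + D\right) + 2 = \left(\left(1 + D\right) + D\right) + 2 = \left(1 + 2 D\right) + 2 = 3 + 2 D$)
$- 148 j{\left(-1,-5 \right)} = - 148 \left(3 + 2 \left(-1\right)\right) = - 148 \left(3 - 2\right) = \left(-148\right) 1 = -148$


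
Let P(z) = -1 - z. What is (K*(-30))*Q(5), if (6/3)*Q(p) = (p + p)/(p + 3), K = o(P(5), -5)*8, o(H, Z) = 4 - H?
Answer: -1500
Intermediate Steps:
K = 80 (K = (4 - (-1 - 1*5))*8 = (4 - (-1 - 5))*8 = (4 - 1*(-6))*8 = (4 + 6)*8 = 10*8 = 80)
Q(p) = p/(3 + p) (Q(p) = ((p + p)/(p + 3))/2 = ((2*p)/(3 + p))/2 = (2*p/(3 + p))/2 = p/(3 + p))
(K*(-30))*Q(5) = (80*(-30))*(5/(3 + 5)) = -12000/8 = -2400*5/8 = -1500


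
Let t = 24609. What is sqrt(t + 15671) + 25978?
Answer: 25978 + 2*sqrt(10070) ≈ 26179.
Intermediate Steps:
sqrt(t + 15671) + 25978 = sqrt(24609 + 15671) + 25978 = sqrt(40280) + 25978 = 2*sqrt(10070) + 25978 = 25978 + 2*sqrt(10070)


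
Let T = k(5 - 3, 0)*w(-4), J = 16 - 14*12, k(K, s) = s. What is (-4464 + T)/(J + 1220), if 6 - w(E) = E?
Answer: -372/89 ≈ -4.1798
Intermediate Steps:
w(E) = 6 - E
J = -152 (J = 16 - 168 = -152)
T = 0 (T = 0*(6 - 1*(-4)) = 0*(6 + 4) = 0*10 = 0)
(-4464 + T)/(J + 1220) = (-4464 + 0)/(-152 + 1220) = -4464/1068 = -4464*1/1068 = -372/89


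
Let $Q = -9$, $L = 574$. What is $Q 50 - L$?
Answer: $-1024$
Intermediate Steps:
$Q 50 - L = \left(-9\right) 50 - 574 = -450 - 574 = -1024$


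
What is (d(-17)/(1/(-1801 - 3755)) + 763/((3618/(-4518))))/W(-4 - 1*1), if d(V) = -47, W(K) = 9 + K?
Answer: 52296019/804 ≈ 65045.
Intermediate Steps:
(d(-17)/(1/(-1801 - 3755)) + 763/((3618/(-4518))))/W(-4 - 1*1) = (-47/(1/(-1801 - 3755)) + 763/((3618/(-4518))))/(9 + (-4 - 1*1)) = (-47/(1/(-5556)) + 763/((3618*(-1/4518))))/(9 + (-4 - 1)) = (-47/(-1/5556) + 763/(-201/251))/(9 - 5) = (-47*(-5556) + 763*(-251/201))/4 = (261132 - 191513/201)*(¼) = (52296019/201)*(¼) = 52296019/804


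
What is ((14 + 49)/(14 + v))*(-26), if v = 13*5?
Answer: -1638/79 ≈ -20.734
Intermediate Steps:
v = 65
((14 + 49)/(14 + v))*(-26) = ((14 + 49)/(14 + 65))*(-26) = (63/79)*(-26) = -1638/79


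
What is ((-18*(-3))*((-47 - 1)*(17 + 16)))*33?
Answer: -2822688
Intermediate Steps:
((-18*(-3))*((-47 - 1)*(17 + 16)))*33 = (54*(-48*33))*33 = (54*(-1584))*33 = -85536*33 = -2822688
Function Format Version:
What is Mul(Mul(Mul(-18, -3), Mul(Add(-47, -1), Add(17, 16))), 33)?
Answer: -2822688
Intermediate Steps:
Mul(Mul(Mul(-18, -3), Mul(Add(-47, -1), Add(17, 16))), 33) = Mul(Mul(54, Mul(-48, 33)), 33) = Mul(Mul(54, -1584), 33) = Mul(-85536, 33) = -2822688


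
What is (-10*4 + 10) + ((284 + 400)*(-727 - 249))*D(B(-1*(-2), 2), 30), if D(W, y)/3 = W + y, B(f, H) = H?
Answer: -64088094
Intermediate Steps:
D(W, y) = 3*W + 3*y (D(W, y) = 3*(W + y) = 3*W + 3*y)
(-10*4 + 10) + ((284 + 400)*(-727 - 249))*D(B(-1*(-2), 2), 30) = (-10*4 + 10) + ((284 + 400)*(-727 - 249))*(3*2 + 3*30) = (-40 + 10) + (684*(-976))*(6 + 90) = -30 - 667584*96 = -30 - 64088064 = -64088094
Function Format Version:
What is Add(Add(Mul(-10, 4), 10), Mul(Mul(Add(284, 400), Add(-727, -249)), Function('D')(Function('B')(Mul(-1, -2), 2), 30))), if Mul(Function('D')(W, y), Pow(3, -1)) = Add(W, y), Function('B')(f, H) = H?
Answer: -64088094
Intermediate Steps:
Function('D')(W, y) = Add(Mul(3, W), Mul(3, y)) (Function('D')(W, y) = Mul(3, Add(W, y)) = Add(Mul(3, W), Mul(3, y)))
Add(Add(Mul(-10, 4), 10), Mul(Mul(Add(284, 400), Add(-727, -249)), Function('D')(Function('B')(Mul(-1, -2), 2), 30))) = Add(Add(Mul(-10, 4), 10), Mul(Mul(Add(284, 400), Add(-727, -249)), Add(Mul(3, 2), Mul(3, 30)))) = Add(Add(-40, 10), Mul(Mul(684, -976), Add(6, 90))) = Add(-30, Mul(-667584, 96)) = Add(-30, -64088064) = -64088094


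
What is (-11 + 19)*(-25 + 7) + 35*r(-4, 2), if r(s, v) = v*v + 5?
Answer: 171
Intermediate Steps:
r(s, v) = 5 + v**2 (r(s, v) = v**2 + 5 = 5 + v**2)
(-11 + 19)*(-25 + 7) + 35*r(-4, 2) = (-11 + 19)*(-25 + 7) + 35*(5 + 2**2) = 8*(-18) + 35*(5 + 4) = -144 + 35*9 = -144 + 315 = 171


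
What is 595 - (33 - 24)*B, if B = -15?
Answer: 730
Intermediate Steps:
595 - (33 - 24)*B = 595 - (33 - 24)*(-15) = 595 - 9*(-15) = 595 - 1*(-135) = 595 + 135 = 730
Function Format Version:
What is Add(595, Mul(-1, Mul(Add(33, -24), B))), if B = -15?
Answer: 730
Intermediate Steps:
Add(595, Mul(-1, Mul(Add(33, -24), B))) = Add(595, Mul(-1, Mul(Add(33, -24), -15))) = Add(595, Mul(-1, Mul(9, -15))) = Add(595, Mul(-1, -135)) = Add(595, 135) = 730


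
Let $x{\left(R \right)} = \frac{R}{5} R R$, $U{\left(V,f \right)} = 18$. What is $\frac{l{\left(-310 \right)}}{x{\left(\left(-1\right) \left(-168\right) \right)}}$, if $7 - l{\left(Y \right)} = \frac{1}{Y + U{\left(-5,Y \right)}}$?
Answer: $\frac{10225}{1384556544} \approx 7.385 \cdot 10^{-6}$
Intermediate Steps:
$x{\left(R \right)} = \frac{R^{3}}{5}$ ($x{\left(R \right)} = R \frac{1}{5} R R = \frac{R}{5} R R = \frac{R^{2}}{5} R = \frac{R^{3}}{5}$)
$l{\left(Y \right)} = 7 - \frac{1}{18 + Y}$ ($l{\left(Y \right)} = 7 - \frac{1}{Y + 18} = 7 - \frac{1}{18 + Y}$)
$\frac{l{\left(-310 \right)}}{x{\left(\left(-1\right) \left(-168\right) \right)}} = \frac{\frac{1}{18 - 310} \left(125 + 7 \left(-310\right)\right)}{\frac{1}{5} \left(\left(-1\right) \left(-168\right)\right)^{3}} = \frac{\frac{1}{-292} \left(125 - 2170\right)}{\frac{1}{5} \cdot 168^{3}} = \frac{\left(- \frac{1}{292}\right) \left(-2045\right)}{\frac{1}{5} \cdot 4741632} = \frac{2045}{292 \cdot \frac{4741632}{5}} = \frac{2045}{292} \cdot \frac{5}{4741632} = \frac{10225}{1384556544}$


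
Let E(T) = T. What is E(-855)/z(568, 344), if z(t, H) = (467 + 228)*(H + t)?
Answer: -3/2224 ≈ -0.0013489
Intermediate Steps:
z(t, H) = 695*H + 695*t (z(t, H) = 695*(H + t) = 695*H + 695*t)
E(-855)/z(568, 344) = -855/(695*344 + 695*568) = -855/(239080 + 394760) = -855/633840 = -855*1/633840 = -3/2224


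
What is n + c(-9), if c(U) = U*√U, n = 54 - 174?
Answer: -120 - 27*I ≈ -120.0 - 27.0*I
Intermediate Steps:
n = -120
c(U) = U^(3/2)
n + c(-9) = -120 + (-9)^(3/2) = -120 - 27*I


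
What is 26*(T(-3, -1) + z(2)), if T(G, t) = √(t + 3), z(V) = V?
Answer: 52 + 26*√2 ≈ 88.770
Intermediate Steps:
T(G, t) = √(3 + t)
26*(T(-3, -1) + z(2)) = 26*(√(3 - 1) + 2) = 26*(√2 + 2) = 26*(2 + √2) = 52 + 26*√2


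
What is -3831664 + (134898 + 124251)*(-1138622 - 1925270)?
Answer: -794008379572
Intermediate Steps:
-3831664 + (134898 + 124251)*(-1138622 - 1925270) = -3831664 + 259149*(-3063892) = -3831664 - 794004547908 = -794008379572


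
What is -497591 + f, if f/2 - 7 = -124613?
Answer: -746803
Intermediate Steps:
f = -249212 (f = 14 + 2*(-124613) = 14 - 249226 = -249212)
-497591 + f = -497591 - 249212 = -746803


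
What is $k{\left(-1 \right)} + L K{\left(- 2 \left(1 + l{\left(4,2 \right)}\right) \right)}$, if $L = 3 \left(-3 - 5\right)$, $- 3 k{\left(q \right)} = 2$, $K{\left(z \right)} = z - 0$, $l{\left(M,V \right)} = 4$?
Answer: $\frac{718}{3} \approx 239.33$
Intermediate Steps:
$K{\left(z \right)} = z$ ($K{\left(z \right)} = z + 0 = z$)
$k{\left(q \right)} = - \frac{2}{3}$ ($k{\left(q \right)} = \left(- \frac{1}{3}\right) 2 = - \frac{2}{3}$)
$L = -24$ ($L = 3 \left(-8\right) = -24$)
$k{\left(-1 \right)} + L K{\left(- 2 \left(1 + l{\left(4,2 \right)}\right) \right)} = - \frac{2}{3} - 24 \left(- 2 \left(1 + 4\right)\right) = - \frac{2}{3} - 24 \left(\left(-2\right) 5\right) = - \frac{2}{3} - -240 = - \frac{2}{3} + 240 = \frac{718}{3}$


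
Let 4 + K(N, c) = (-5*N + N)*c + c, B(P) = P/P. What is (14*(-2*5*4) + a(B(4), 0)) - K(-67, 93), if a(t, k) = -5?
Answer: -25578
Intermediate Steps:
B(P) = 1
K(N, c) = -4 + c - 4*N*c (K(N, c) = -4 + ((-5*N + N)*c + c) = -4 + ((-4*N)*c + c) = -4 + (-4*N*c + c) = -4 + (c - 4*N*c) = -4 + c - 4*N*c)
(14*(-2*5*4) + a(B(4), 0)) - K(-67, 93) = (14*(-2*5*4) - 5) - (-4 + 93 - 4*(-67)*93) = (14*(-10*4) - 5) - (-4 + 93 + 24924) = (14*(-40) - 5) - 1*25013 = (-560 - 5) - 25013 = -565 - 25013 = -25578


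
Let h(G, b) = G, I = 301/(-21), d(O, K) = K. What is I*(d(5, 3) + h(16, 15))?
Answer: -817/3 ≈ -272.33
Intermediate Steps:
I = -43/3 (I = 301*(-1/21) = -43/3 ≈ -14.333)
I*(d(5, 3) + h(16, 15)) = -43*(3 + 16)/3 = -43/3*19 = -817/3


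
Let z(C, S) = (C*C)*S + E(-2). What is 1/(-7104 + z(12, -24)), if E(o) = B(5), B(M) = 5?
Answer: -1/10555 ≈ -9.4742e-5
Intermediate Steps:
E(o) = 5
z(C, S) = 5 + S*C² (z(C, S) = (C*C)*S + 5 = C²*S + 5 = S*C² + 5 = 5 + S*C²)
1/(-7104 + z(12, -24)) = 1/(-7104 + (5 - 24*12²)) = 1/(-7104 + (5 - 24*144)) = 1/(-7104 + (5 - 3456)) = 1/(-7104 - 3451) = 1/(-10555) = -1/10555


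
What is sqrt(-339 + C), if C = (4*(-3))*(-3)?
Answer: I*sqrt(303) ≈ 17.407*I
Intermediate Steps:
C = 36 (C = -12*(-3) = 36)
sqrt(-339 + C) = sqrt(-339 + 36) = sqrt(-303) = I*sqrt(303)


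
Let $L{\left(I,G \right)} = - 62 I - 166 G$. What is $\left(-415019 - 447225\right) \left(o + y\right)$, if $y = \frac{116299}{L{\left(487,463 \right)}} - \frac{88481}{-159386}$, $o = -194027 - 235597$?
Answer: $\frac{790085737893501756065}{2132823759} \approx 3.7044 \cdot 10^{11}$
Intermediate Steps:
$o = -429624$
$L{\left(I,G \right)} = - 166 G - 62 I$
$y = - \frac{4532182201}{8531295036}$ ($y = \frac{116299}{\left(-166\right) 463 - 30194} - \frac{88481}{-159386} = \frac{116299}{-76858 - 30194} - - \frac{88481}{159386} = \frac{116299}{-107052} + \frac{88481}{159386} = 116299 \left(- \frac{1}{107052}\right) + \frac{88481}{159386} = - \frac{116299}{107052} + \frac{88481}{159386} = - \frac{4532182201}{8531295036} \approx -0.53124$)
$\left(-415019 - 447225\right) \left(o + y\right) = \left(-415019 - 447225\right) \left(-429624 - \frac{4532182201}{8531295036}\right) = \left(-862244\right) \left(- \frac{3665253630728665}{8531295036}\right) = \frac{790085737893501756065}{2132823759}$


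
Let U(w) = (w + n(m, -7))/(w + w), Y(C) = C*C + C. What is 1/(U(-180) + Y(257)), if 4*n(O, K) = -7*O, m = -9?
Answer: 160/10609033 ≈ 1.5081e-5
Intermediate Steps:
n(O, K) = -7*O/4 (n(O, K) = (-7*O)/4 = -7*O/4)
Y(C) = C + C**2 (Y(C) = C**2 + C = C + C**2)
U(w) = (63/4 + w)/(2*w) (U(w) = (w - 7/4*(-9))/(w + w) = (w + 63/4)/((2*w)) = (63/4 + w)*(1/(2*w)) = (63/4 + w)/(2*w))
1/(U(-180) + Y(257)) = 1/((1/8)*(63 + 4*(-180))/(-180) + 257*(1 + 257)) = 1/((1/8)*(-1/180)*(63 - 720) + 257*258) = 1/((1/8)*(-1/180)*(-657) + 66306) = 1/(73/160 + 66306) = 1/(10609033/160) = 160/10609033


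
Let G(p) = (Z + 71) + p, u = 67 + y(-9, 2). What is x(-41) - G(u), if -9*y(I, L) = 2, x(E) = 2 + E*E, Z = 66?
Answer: 13313/9 ≈ 1479.2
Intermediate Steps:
x(E) = 2 + E²
y(I, L) = -2/9 (y(I, L) = -⅑*2 = -2/9)
u = 601/9 (u = 67 - 2/9 = 601/9 ≈ 66.778)
G(p) = 137 + p (G(p) = (66 + 71) + p = 137 + p)
x(-41) - G(u) = (2 + (-41)²) - (137 + 601/9) = (2 + 1681) - 1*1834/9 = 1683 - 1834/9 = 13313/9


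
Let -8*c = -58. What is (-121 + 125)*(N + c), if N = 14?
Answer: 85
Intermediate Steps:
c = 29/4 (c = -1/8*(-58) = 29/4 ≈ 7.2500)
(-121 + 125)*(N + c) = (-121 + 125)*(14 + 29/4) = 4*(85/4) = 85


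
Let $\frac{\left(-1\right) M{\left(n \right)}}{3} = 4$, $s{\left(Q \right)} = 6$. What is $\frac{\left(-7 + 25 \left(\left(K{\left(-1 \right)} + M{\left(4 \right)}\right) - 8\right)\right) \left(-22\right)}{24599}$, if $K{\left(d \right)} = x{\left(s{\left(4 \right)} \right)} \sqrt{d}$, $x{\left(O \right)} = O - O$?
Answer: $\frac{11154}{24599} \approx 0.45343$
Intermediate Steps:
$M{\left(n \right)} = -12$ ($M{\left(n \right)} = \left(-3\right) 4 = -12$)
$x{\left(O \right)} = 0$
$K{\left(d \right)} = 0$ ($K{\left(d \right)} = 0 \sqrt{d} = 0$)
$\frac{\left(-7 + 25 \left(\left(K{\left(-1 \right)} + M{\left(4 \right)}\right) - 8\right)\right) \left(-22\right)}{24599} = \frac{\left(-7 + 25 \left(\left(0 - 12\right) - 8\right)\right) \left(-22\right)}{24599} = \left(-7 + 25 \left(-12 - 8\right)\right) \left(-22\right) \frac{1}{24599} = \left(-7 + 25 \left(-20\right)\right) \left(-22\right) \frac{1}{24599} = \left(-7 - 500\right) \left(-22\right) \frac{1}{24599} = \left(-507\right) \left(-22\right) \frac{1}{24599} = 11154 \cdot \frac{1}{24599} = \frac{11154}{24599}$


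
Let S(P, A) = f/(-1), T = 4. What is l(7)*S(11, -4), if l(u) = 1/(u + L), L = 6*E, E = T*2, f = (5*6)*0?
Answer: 0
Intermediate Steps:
f = 0 (f = 30*0 = 0)
E = 8 (E = 4*2 = 8)
L = 48 (L = 6*8 = 48)
S(P, A) = 0 (S(P, A) = 0/(-1) = 0*(-1) = 0)
l(u) = 1/(48 + u) (l(u) = 1/(u + 48) = 1/(48 + u))
l(7)*S(11, -4) = 0/(48 + 7) = 0/55 = (1/55)*0 = 0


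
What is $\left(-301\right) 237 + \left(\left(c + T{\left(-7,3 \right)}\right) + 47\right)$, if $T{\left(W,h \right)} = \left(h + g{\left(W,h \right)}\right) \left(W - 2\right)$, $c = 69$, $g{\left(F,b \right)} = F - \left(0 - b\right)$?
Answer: $-71212$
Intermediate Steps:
$g{\left(F,b \right)} = F + b$ ($g{\left(F,b \right)} = F - - b = F + b$)
$T{\left(W,h \right)} = \left(-2 + W\right) \left(W + 2 h\right)$ ($T{\left(W,h \right)} = \left(h + \left(W + h\right)\right) \left(W - 2\right) = \left(W + 2 h\right) \left(-2 + W\right) = \left(-2 + W\right) \left(W + 2 h\right)$)
$\left(-301\right) 237 + \left(\left(c + T{\left(-7,3 \right)}\right) + 47\right) = \left(-301\right) 237 + \left(\left(69 - \left(19 + 7 \left(-7 + 3\right)\right)\right) + 47\right) = -71337 + \left(\left(69 - -9\right) + 47\right) = -71337 + \left(\left(69 + \left(-12 + 14 - 21 + 28\right)\right) + 47\right) = -71337 + \left(\left(69 + 9\right) + 47\right) = -71337 + \left(78 + 47\right) = -71337 + 125 = -71212$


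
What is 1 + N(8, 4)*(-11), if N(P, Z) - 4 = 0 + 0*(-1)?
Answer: -43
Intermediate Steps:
N(P, Z) = 4 (N(P, Z) = 4 + (0 + 0*(-1)) = 4 + (0 + 0) = 4 + 0 = 4)
1 + N(8, 4)*(-11) = 1 + 4*(-11) = 1 - 44 = -43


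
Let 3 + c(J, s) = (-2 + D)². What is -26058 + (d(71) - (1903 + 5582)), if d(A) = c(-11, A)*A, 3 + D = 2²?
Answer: -33685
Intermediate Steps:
D = 1 (D = -3 + 2² = -3 + 4 = 1)
c(J, s) = -2 (c(J, s) = -3 + (-2 + 1)² = -3 + (-1)² = -3 + 1 = -2)
d(A) = -2*A
-26058 + (d(71) - (1903 + 5582)) = -26058 + (-2*71 - (1903 + 5582)) = -26058 + (-142 - 1*7485) = -26058 + (-142 - 7485) = -26058 - 7627 = -33685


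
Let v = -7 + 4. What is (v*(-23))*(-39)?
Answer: -2691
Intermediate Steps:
v = -3
(v*(-23))*(-39) = -3*(-23)*(-39) = 69*(-39) = -2691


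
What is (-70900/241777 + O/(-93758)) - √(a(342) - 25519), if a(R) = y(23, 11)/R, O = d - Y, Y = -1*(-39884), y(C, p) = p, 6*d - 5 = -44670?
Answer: 4110359959/19430166828 - I*√331644506/114 ≈ 0.21155 - 159.75*I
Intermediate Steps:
d = -44665/6 (d = ⅚ + (⅙)*(-44670) = ⅚ - 7445 = -44665/6 ≈ -7444.2)
Y = 39884
O = -283969/6 (O = -44665/6 - 1*39884 = -44665/6 - 39884 = -283969/6 ≈ -47328.)
a(R) = 11/R
(-70900/241777 + O/(-93758)) - √(a(342) - 25519) = (-70900/241777 - 283969/6/(-93758)) - √(11/342 - 25519) = (-70900*1/241777 - 283969/6*(-1/93758)) - √(11*(1/342) - 25519) = (-70900/241777 + 40567/80364) - √(11/342 - 25519) = 4110359959/19430166828 - √(-8727487/342) = 4110359959/19430166828 - I*√331644506/114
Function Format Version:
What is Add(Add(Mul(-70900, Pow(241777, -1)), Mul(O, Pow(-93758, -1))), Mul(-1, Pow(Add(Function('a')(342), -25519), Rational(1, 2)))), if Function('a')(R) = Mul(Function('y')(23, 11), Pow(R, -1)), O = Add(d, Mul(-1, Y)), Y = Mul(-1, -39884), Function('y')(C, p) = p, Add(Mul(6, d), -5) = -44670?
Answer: Add(Rational(4110359959, 19430166828), Mul(Rational(-1, 114), I, Pow(331644506, Rational(1, 2)))) ≈ Add(0.21155, Mul(-159.75, I))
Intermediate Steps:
d = Rational(-44665, 6) (d = Add(Rational(5, 6), Mul(Rational(1, 6), -44670)) = Add(Rational(5, 6), -7445) = Rational(-44665, 6) ≈ -7444.2)
Y = 39884
O = Rational(-283969, 6) (O = Add(Rational(-44665, 6), Mul(-1, 39884)) = Add(Rational(-44665, 6), -39884) = Rational(-283969, 6) ≈ -47328.)
Function('a')(R) = Mul(11, Pow(R, -1))
Add(Add(Mul(-70900, Pow(241777, -1)), Mul(O, Pow(-93758, -1))), Mul(-1, Pow(Add(Function('a')(342), -25519), Rational(1, 2)))) = Add(Add(Mul(-70900, Pow(241777, -1)), Mul(Rational(-283969, 6), Pow(-93758, -1))), Mul(-1, Pow(Add(Mul(11, Pow(342, -1)), -25519), Rational(1, 2)))) = Add(Add(Mul(-70900, Rational(1, 241777)), Mul(Rational(-283969, 6), Rational(-1, 93758))), Mul(-1, Pow(Add(Mul(11, Rational(1, 342)), -25519), Rational(1, 2)))) = Add(Add(Rational(-70900, 241777), Rational(40567, 80364)), Mul(-1, Pow(Add(Rational(11, 342), -25519), Rational(1, 2)))) = Add(Rational(4110359959, 19430166828), Mul(-1, Pow(Rational(-8727487, 342), Rational(1, 2)))) = Add(Rational(4110359959, 19430166828), Mul(-1, Mul(Rational(1, 114), I, Pow(331644506, Rational(1, 2))))) = Add(Rational(4110359959, 19430166828), Mul(Rational(-1, 114), I, Pow(331644506, Rational(1, 2))))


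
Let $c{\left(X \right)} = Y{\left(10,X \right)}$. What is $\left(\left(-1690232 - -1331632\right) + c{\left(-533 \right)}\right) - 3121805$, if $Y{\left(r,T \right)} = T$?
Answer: $-3480938$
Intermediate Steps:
$c{\left(X \right)} = X$
$\left(\left(-1690232 - -1331632\right) + c{\left(-533 \right)}\right) - 3121805 = \left(\left(-1690232 - -1331632\right) - 533\right) - 3121805 = \left(\left(-1690232 + 1331632\right) - 533\right) - 3121805 = \left(-358600 - 533\right) - 3121805 = -359133 - 3121805 = -3480938$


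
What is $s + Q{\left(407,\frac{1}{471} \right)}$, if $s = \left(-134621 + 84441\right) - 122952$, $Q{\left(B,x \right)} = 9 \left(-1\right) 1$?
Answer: $-173141$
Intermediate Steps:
$Q{\left(B,x \right)} = -9$ ($Q{\left(B,x \right)} = \left(-9\right) 1 = -9$)
$s = -173132$ ($s = -50180 - 122952 = -173132$)
$s + Q{\left(407,\frac{1}{471} \right)} = -173132 - 9 = -173141$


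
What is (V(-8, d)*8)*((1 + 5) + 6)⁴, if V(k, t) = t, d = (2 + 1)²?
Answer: 1492992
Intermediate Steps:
d = 9 (d = 3² = 9)
(V(-8, d)*8)*((1 + 5) + 6)⁴ = (9*8)*((1 + 5) + 6)⁴ = 72*(6 + 6)⁴ = 72*12⁴ = 72*20736 = 1492992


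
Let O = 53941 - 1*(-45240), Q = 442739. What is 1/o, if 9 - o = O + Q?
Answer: -1/541911 ≈ -1.8453e-6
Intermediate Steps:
O = 99181 (O = 53941 + 45240 = 99181)
o = -541911 (o = 9 - (99181 + 442739) = 9 - 1*541920 = 9 - 541920 = -541911)
1/o = 1/(-541911) = -1/541911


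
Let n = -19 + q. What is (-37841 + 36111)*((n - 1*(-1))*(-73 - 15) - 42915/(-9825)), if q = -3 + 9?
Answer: -240311186/131 ≈ -1.8344e+6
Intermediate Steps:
q = 6
n = -13 (n = -19 + 6 = -13)
(-37841 + 36111)*((n - 1*(-1))*(-73 - 15) - 42915/(-9825)) = (-37841 + 36111)*((-13 - 1*(-1))*(-73 - 15) - 42915/(-9825)) = -1730*((-13 + 1)*(-88) - 42915*(-1/9825)) = -1730*(-12*(-88) + 2861/655) = -1730*(1056 + 2861/655) = -1730*694541/655 = -240311186/131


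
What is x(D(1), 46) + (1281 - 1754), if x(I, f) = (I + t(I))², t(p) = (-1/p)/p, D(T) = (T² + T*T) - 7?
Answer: -279749/625 ≈ -447.60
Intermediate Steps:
D(T) = -7 + 2*T² (D(T) = (T² + T²) - 7 = 2*T² - 7 = -7 + 2*T²)
t(p) = -1/p²
x(I, f) = (I - 1/I²)²
x(D(1), 46) + (1281 - 1754) = (-1 + (-7 + 2*1²)³)²/(-7 + 2*1²)⁴ + (1281 - 1754) = (-1 + (-7 + 2*1)³)²/(-7 + 2*1)⁴ - 473 = (-1 + (-7 + 2)³)²/(-7 + 2)⁴ - 473 = (-1 + (-5)³)²/(-5)⁴ - 473 = (-1 - 125)²/625 - 473 = (1/625)*(-126)² - 473 = (1/625)*15876 - 473 = 15876/625 - 473 = -279749/625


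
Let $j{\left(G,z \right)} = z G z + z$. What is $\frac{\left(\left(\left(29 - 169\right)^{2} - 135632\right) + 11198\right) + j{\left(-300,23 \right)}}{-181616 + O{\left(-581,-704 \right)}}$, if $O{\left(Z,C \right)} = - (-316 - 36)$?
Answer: $\frac{263511}{181264} \approx 1.4537$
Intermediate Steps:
$j{\left(G,z \right)} = z + G z^{2}$ ($j{\left(G,z \right)} = G z z + z = G z^{2} + z = z + G z^{2}$)
$O{\left(Z,C \right)} = 352$ ($O{\left(Z,C \right)} = - (-316 - 36) = \left(-1\right) \left(-352\right) = 352$)
$\frac{\left(\left(\left(29 - 169\right)^{2} - 135632\right) + 11198\right) + j{\left(-300,23 \right)}}{-181616 + O{\left(-581,-704 \right)}} = \frac{\left(\left(\left(29 - 169\right)^{2} - 135632\right) + 11198\right) + 23 \left(1 - 6900\right)}{-181616 + 352} = \frac{\left(\left(\left(-140\right)^{2} - 135632\right) + 11198\right) + 23 \left(1 - 6900\right)}{-181264} = \left(\left(\left(19600 - 135632\right) + 11198\right) + 23 \left(-6899\right)\right) \left(- \frac{1}{181264}\right) = \left(\left(-116032 + 11198\right) - 158677\right) \left(- \frac{1}{181264}\right) = \left(-104834 - 158677\right) \left(- \frac{1}{181264}\right) = \left(-263511\right) \left(- \frac{1}{181264}\right) = \frac{263511}{181264}$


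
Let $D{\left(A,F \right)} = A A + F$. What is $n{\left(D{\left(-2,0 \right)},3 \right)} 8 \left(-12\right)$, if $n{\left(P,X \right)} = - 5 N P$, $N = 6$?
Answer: $11520$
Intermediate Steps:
$D{\left(A,F \right)} = F + A^{2}$ ($D{\left(A,F \right)} = A^{2} + F = F + A^{2}$)
$n{\left(P,X \right)} = - 30 P$ ($n{\left(P,X \right)} = \left(-5\right) 6 P = - 30 P$)
$n{\left(D{\left(-2,0 \right)},3 \right)} 8 \left(-12\right) = - 30 \left(0 + \left(-2\right)^{2}\right) 8 \left(-12\right) = - 30 \left(0 + 4\right) 8 \left(-12\right) = \left(-30\right) 4 \cdot 8 \left(-12\right) = \left(-120\right) 8 \left(-12\right) = \left(-960\right) \left(-12\right) = 11520$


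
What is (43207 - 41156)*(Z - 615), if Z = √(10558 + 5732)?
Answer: -1261365 + 6153*√1810 ≈ -9.9959e+5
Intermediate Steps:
Z = 3*√1810 (Z = √16290 = 3*√1810 ≈ 127.63)
(43207 - 41156)*(Z - 615) = (43207 - 41156)*(3*√1810 - 615) = 2051*(-615 + 3*√1810) = -1261365 + 6153*√1810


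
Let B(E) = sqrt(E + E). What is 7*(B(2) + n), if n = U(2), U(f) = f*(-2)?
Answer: -14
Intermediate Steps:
U(f) = -2*f
n = -4 (n = -2*2 = -4)
B(E) = sqrt(2)*sqrt(E) (B(E) = sqrt(2*E) = sqrt(2)*sqrt(E))
7*(B(2) + n) = 7*(sqrt(2)*sqrt(2) - 4) = 7*(2 - 4) = 7*(-2) = -14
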